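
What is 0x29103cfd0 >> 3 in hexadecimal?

0x522079fa

3 bits is not a whole number of base-16 digits; in binary: 1010010001000000111100111111010000 >> 3 = 1010010001000000111100111111010.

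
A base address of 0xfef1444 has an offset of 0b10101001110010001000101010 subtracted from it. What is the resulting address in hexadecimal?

0b10101001110010001000101010 = 0x2a7222a in hexadecimal.
Subtract column by column in base 16:
  4-a → a (borrow)
  4-2-1 → 1
  4-2 → 2
  1-2 → f (borrow)
  f-7-1 → 7
  e-a → 4
  f-2 → d

0xd47f21a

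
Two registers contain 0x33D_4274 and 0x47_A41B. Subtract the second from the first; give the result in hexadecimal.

0x2F59E59

Subtract column by column in base 16:
  4-B → 9 (borrow)
  7-1-1 → 5
  2-4 → E (borrow)
  4-A-1 → 9 (borrow)
  D-7-1 → 5
  3-4 → F (borrow)
  3-0-1 → 2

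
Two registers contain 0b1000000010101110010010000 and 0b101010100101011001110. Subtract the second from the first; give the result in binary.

Subtract column by column in base 2:
  0-0 → 0
  0-1 → 1 (borrow)
  0-1-1 → 0 (borrow)
  0-1-1 → 0 (borrow)
  1-0-1 → 0
  0-0 → 0
  0-1 → 1 (borrow)
  1-1-1 → 1 (borrow)
  0-0-1 → 1 (borrow)
  0-1-1 → 0 (borrow)
  1-0-1 → 0
  1-1 → 0
  1-0 → 1
  0-0 → 0
  1-1 → 0
  0-0 → 0
  1-1 → 0
  0-0 → 0
  0-1 → 1 (borrow)
  0-0-1 → 1 (borrow)
  0-1-1 → 0 (borrow)
  0-0-1 → 1 (borrow)
  0-0-1 → 1 (borrow)
  0-0-1 → 1 (borrow)
  1-0-1 → 0

0b111011000001000111000010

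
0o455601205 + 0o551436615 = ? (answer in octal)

0o1227240022

Add column by column in base 8, right to left:
  5+5 = 2 carry 1
  0+1+1 = 2
  2+6 = 0 carry 1
  1+6+1 = 0 carry 1
  0+3+1 = 4
  6+4 = 2 carry 1
  5+1+1 = 7
  5+5 = 2 carry 1
  4+5+1 = 2 carry 1
  final carry 1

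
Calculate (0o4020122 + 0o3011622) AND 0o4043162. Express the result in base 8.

0o4001140

Add column by column in base 8, right to left:
  2+2 = 4
  2+2 = 4
  1+6 = 7
  0+1 = 1
  2+1 = 3
  0+0 = 0
  4+3 = 7
Sum = 0o7031744; now AND with 0o4043162:
  7&4=4, 0&0=0, 3&4=0, 1&3=1, 7&1=1, 4&6=4, 4&2=0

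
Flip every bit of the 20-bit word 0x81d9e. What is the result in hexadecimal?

Each hex digit d becomes f−d:
  8→7, 1→e, d→2, 9→6, e→1

0x7e261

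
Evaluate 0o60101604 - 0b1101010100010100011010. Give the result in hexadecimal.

0o60101604 = 0xC08384 in hexadecimal.
0b1101010100010100011010 = 0x35451A in hexadecimal.
Subtract column by column in base 16:
  4-A → A (borrow)
  8-1-1 → 6
  3-5 → E (borrow)
  8-4-1 → 3
  0-5 → B (borrow)
  C-3-1 → 8

0x8B3E6A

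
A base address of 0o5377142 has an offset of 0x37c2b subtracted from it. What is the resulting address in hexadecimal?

0o5377142 = 0x15fe62 in hexadecimal.
Subtract column by column in base 16:
  2-b → 7 (borrow)
  6-2-1 → 3
  e-c → 2
  f-7 → 8
  5-3 → 2
  1-0 → 1

0x128237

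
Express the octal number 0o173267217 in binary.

Each octal digit is 3 bits: 1=001 7=111 3=011 2=010 6=110 7=111 2=010 1=001 7=111.

0b1111011010110111010001111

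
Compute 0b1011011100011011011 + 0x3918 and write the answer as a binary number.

0b1011111000111110011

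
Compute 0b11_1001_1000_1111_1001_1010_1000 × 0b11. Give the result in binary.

0b1010110010101110110011111000

Multiply each base-2 digit by 3, carrying:
  0×3 = 0 → write 0
  0×3 = 0 → write 0
  0×3 = 0 → write 0
  1×3 = 3 → write 1 carry 1
  0×3+1 = 1 → write 1
  1×3 = 3 → write 1 carry 1
  0×3+1 = 1 → write 1
  1×3 = 3 → write 1 carry 1
  1×3+1 = 4 → write 0 carry 2
  0×3+2 = 2 → write 0 carry 1
  0×3+1 = 1 → write 1
  1×3 = 3 → write 1 carry 1
  1×3+1 = 4 → write 0 carry 2
  1×3+2 = 5 → write 1 carry 2
  1×3+2 = 5 → write 1 carry 2
  1×3+2 = 5 → write 1 carry 2
  0×3+2 = 2 → write 0 carry 1
  0×3+1 = 1 → write 1
  0×3 = 0 → write 0
  1×3 = 3 → write 1 carry 1
  1×3+1 = 4 → write 0 carry 2
  0×3+2 = 2 → write 0 carry 1
  0×3+1 = 1 → write 1
  1×3 = 3 → write 1 carry 1
  1×3+1 = 4 → write 0 carry 2
  1×3+2 = 5 → write 1 carry 2
  remaining carry: 10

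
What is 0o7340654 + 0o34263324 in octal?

Add column by column in base 8, right to left:
  4+4 = 0 carry 1
  5+2+1 = 0 carry 1
  6+3+1 = 2 carry 1
  0+3+1 = 4
  4+6 = 2 carry 1
  3+2+1 = 6
  7+4 = 3 carry 1
  0+3+1 = 4

0o43624200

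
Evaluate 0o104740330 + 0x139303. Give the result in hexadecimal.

0o104740330 = 0x113c0d8 in hexadecimal.
Add column by column in base 16, right to left:
  8+3 = b
  d+0 = d
  0+3 = 3
  c+9 = 5 carry 1
  3+3+1 = 7
  1+1 = 2
  1+0 = 1

0x12753db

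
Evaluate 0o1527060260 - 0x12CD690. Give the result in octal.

0o1413705040

0x12CD690 = 0o113153220 in octal.
Subtract column by column in base 8:
  0-0 → 0
  6-2 → 4
  2-2 → 0
  0-3 → 5 (borrow)
  6-5-1 → 0
  0-1 → 7 (borrow)
  7-3-1 → 3
  2-1 → 1
  5-1 → 4
  1-0 → 1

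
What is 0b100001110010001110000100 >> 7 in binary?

Right shift by 7: drop the 7 least-significant bits.

0b10000111001000111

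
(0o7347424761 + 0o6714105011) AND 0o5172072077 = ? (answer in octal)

0o4062030072

Add column by column in base 8, right to left:
  1+1 = 2
  6+1 = 7
  7+0 = 7
  4+5 = 1 carry 1
  2+0+1 = 3
  4+1 = 5
  7+4 = 3 carry 1
  4+1+1 = 6
  3+7 = 2 carry 1
  7+6+1 = 6 carry 1
  final carry 1
Sum = 0o16263531772; now AND with 0o5172072077:
  1&0=0, 6&5=4, 2&1=0, 6&7=6, 3&2=2, 5&0=0, 3&7=3, 1&2=0, 7&0=0, 7&7=7, 2&7=2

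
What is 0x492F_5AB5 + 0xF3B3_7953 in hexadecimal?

0x13CE2D408

Add column by column in base 16, right to left:
  5+3 = 8
  B+5 = 0 carry 1
  A+9+1 = 4 carry 1
  5+7+1 = D
  F+3 = 2 carry 1
  2+B+1 = E
  9+3 = C
  4+F = 3 carry 1
  final carry 1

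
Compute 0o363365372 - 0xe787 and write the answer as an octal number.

0o363201563

0xe787 = 0o163607 in octal.
Subtract column by column in base 8:
  2-7 → 3 (borrow)
  7-0-1 → 6
  3-6 → 5 (borrow)
  5-3-1 → 1
  6-6 → 0
  3-1 → 2
  3-0 → 3
  6-0 → 6
  3-0 → 3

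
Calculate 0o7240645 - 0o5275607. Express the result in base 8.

0o1743036

Subtract column by column in base 8:
  5-7 → 6 (borrow)
  4-0-1 → 3
  6-6 → 0
  0-5 → 3 (borrow)
  4-7-1 → 4 (borrow)
  2-2-1 → 7 (borrow)
  7-5-1 → 1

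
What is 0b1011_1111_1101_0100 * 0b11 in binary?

0b100011111101111100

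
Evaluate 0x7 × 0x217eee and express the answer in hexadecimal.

0xea7882

Multiply each base-16 digit by 7, carrying:
  e×7 = 98 → write 2 carry 6
  e×7+6 = 104 → write 8 carry 6
  e×7+6 = 104 → write 8 carry 6
  7×7+6 = 55 → write 7 carry 3
  1×7+3 = 10 → write a
  2×7 = 14 → write e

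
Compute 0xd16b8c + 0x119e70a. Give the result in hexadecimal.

0x1eb5296

Add column by column in base 16, right to left:
  c+a = 6 carry 1
  8+0+1 = 9
  b+7 = 2 carry 1
  6+e+1 = 5 carry 1
  1+9+1 = b
  d+1 = e
  0+1 = 1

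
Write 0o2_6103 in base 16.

Each octal digit is 3 bits: 2=010 6=110 1=001 0=000 3=011.
Group the bits into nibbles: 0010 1100 0100 0011 → 2c43.

0x2c43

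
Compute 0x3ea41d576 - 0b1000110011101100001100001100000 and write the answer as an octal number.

0o164362736426

0x3ea41d576 = 0o175220352566 in octal.
0b1000110011101100001100001100000 = 0o10635414140 in octal.
Subtract column by column in base 8:
  6-0 → 6
  6-4 → 2
  5-1 → 4
  2-4 → 6 (borrow)
  5-1-1 → 3
  3-4 → 7 (borrow)
  0-5-1 → 2 (borrow)
  2-3-1 → 6 (borrow)
  2-6-1 → 3 (borrow)
  5-0-1 → 4
  7-1 → 6
  1-0 → 1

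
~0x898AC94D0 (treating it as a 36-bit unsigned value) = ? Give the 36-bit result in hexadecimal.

0x767536B2F

Each hex digit d becomes F−d:
  8→7, 9→6, 8→7, A→5, C→3, 9→6, 4→B, D→2, 0→F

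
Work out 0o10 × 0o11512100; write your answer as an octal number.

0o115121000

Multiply each base-8 digit by 8, carrying:
  0×8 = 0 → write 0
  0×8 = 0 → write 0
  1×8 = 8 → write 0 carry 1
  2×8+1 = 17 → write 1 carry 2
  1×8+2 = 10 → write 2 carry 1
  5×8+1 = 41 → write 1 carry 5
  1×8+5 = 13 → write 5 carry 1
  1×8+1 = 9 → write 1 carry 1
  remaining carry: 1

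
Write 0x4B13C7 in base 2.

0b10010110001001111000111

Expand each hex digit to 4 bits: 4=0100 B=1011 1=0001 3=0011 C=1100 7=0111.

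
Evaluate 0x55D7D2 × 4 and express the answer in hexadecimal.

Multiply each base-16 digit by 4, carrying:
  2×4 = 8 → write 8
  D×4 = 52 → write 4 carry 3
  7×4+3 = 31 → write F carry 1
  D×4+1 = 53 → write 5 carry 3
  5×4+3 = 23 → write 7 carry 1
  5×4+1 = 21 → write 5 carry 1
  remaining carry: 1

0x1575F48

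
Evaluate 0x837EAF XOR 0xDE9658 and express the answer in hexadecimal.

0x5DE8F7

XOR each hex digit independently (no carries):
  8^D=5, 3^E=D, 7^9=E, E^6=8, A^5=F, F^8=7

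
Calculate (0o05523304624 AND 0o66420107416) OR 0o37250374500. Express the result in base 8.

0o37670374504

0o05523304624 AND 0o66420107416 = 0o04420104404.
Then OR with 0o37250374500.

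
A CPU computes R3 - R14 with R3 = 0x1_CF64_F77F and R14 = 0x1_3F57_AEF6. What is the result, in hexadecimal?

Subtract column by column in base 16:
  F-6 → 9
  7-F → 8 (borrow)
  7-E-1 → 8 (borrow)
  F-A-1 → 4
  4-7 → D (borrow)
  6-5-1 → 0
  F-F → 0
  C-3 → 9
  1-1 → 0

0x900D4889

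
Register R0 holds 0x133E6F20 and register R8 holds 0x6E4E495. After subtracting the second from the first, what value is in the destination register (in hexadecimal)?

0xC598A8B

Subtract column by column in base 16:
  0-5 → B (borrow)
  2-9-1 → 8 (borrow)
  F-4-1 → A
  6-E → 8 (borrow)
  E-4-1 → 9
  3-E → 5 (borrow)
  3-6-1 → C (borrow)
  1-0-1 → 0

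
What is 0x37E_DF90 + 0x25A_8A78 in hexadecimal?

0x5D96A08

Add column by column in base 16, right to left:
  0+8 = 8
  9+7 = 0 carry 1
  F+A+1 = A carry 1
  D+8+1 = 6 carry 1
  E+A+1 = 9 carry 1
  7+5+1 = D
  3+2 = 5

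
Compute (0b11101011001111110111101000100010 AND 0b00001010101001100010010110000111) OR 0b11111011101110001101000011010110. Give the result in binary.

0b11101011001111110111101000100010 AND 0b00001010101001100010010110000111 = 0b00001010001001100010000000000010.
Then OR with 0b11111011101110001101000011010110.

0b11111011101111101111000011010110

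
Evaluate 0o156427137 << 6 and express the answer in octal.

0o15642713700

Shifting left by 6 bits = 2 oct digits: append 2 zeros.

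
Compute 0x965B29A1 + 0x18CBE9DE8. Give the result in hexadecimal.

0x22319C789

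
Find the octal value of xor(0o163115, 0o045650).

XOR each oct digit independently (no carries):
  1^0=1, 6^4=2, 3^5=6, 1^6=7, 1^5=4, 5^0=5

0o126745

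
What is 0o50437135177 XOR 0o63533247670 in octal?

0o33104372707

XOR each oct digit independently (no carries):
  5^6=3, 0^3=3, 4^5=1, 3^3=0, 7^3=4, 1^2=3, 3^4=7, 5^7=2, 1^6=7, 7^7=0, 7^0=7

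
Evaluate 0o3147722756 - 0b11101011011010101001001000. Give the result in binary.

0o3147722756 = 0b11001100111111010010111101110 in binary.
Subtract column by column in base 2:
  0-0 → 0
  1-0 → 1
  1-0 → 1
  1-1 → 0
  0-0 → 0
  1-0 → 1
  1-1 → 0
  1-0 → 1
  1-0 → 1
  0-1 → 1 (borrow)
  1-0-1 → 0
  0-1 → 1 (borrow)
  0-0-1 → 1 (borrow)
  1-1-1 → 1 (borrow)
  0-0-1 → 1 (borrow)
  1-1-1 → 1 (borrow)
  1-1-1 → 1 (borrow)
  1-0-1 → 0
  1-1 → 0
  1-1 → 0
  1-0 → 1
  0-1 → 1 (borrow)
  0-0-1 → 1 (borrow)
  1-1-1 → 1 (borrow)
  1-1-1 → 1 (borrow)
  0-1-1 → 0 (borrow)
  0-0-1 → 1 (borrow)
  1-0-1 → 0
  1-0 → 1

0b10101111100011111101110100110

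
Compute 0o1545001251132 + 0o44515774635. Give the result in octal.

0o1611517245767

Add column by column in base 8, right to left:
  2+5 = 7
  3+3 = 6
  1+6 = 7
  1+4 = 5
  5+7 = 4 carry 1
  2+7+1 = 2 carry 1
  1+5+1 = 7
  0+1 = 1
  0+5 = 5
  5+4 = 1 carry 1
  4+4+1 = 1 carry 1
  5+0+1 = 6
  1+0 = 1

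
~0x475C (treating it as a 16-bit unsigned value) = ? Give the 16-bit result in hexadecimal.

0xB8A3

Each hex digit d becomes F−d:
  4→B, 7→8, 5→A, C→3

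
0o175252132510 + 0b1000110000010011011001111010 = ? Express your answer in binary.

0o175252132510 = 0b1111101010101010001011010101001000 in binary.
Add column by column in base 2, right to left:
  0+0 = 0
  0+1 = 1
  0+0 = 0
  1+1 = 0 carry 1
  0+1+1 = 0 carry 1
  0+1+1 = 0 carry 1
  1+1+1 = 1 carry 1
  0+0+1 = 1
  1+0 = 1
  0+1 = 1
  1+1 = 0 carry 1
  0+0+1 = 1
  1+1 = 0 carry 1
  1+1+1 = 1 carry 1
  0+0+1 = 1
  1+0 = 1
  0+1 = 1
  0+0 = 0
  0+0 = 0
  1+0 = 1
  0+0 = 0
  1+0 = 1
  0+1 = 1
  1+1 = 0 carry 1
  0+0+1 = 1
  1+0 = 1
  0+0 = 0
  1+1 = 0 carry 1
  0+0+1 = 1
  1+0 = 1
  1+0 = 1
  1+0 = 1
  1+0 = 1
  1+0 = 1

0b1111110011011010011110101111000010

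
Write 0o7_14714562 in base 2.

0b111001100111001100101110010

Each octal digit is 3 bits: 7=111 1=001 4=100 7=111 1=001 4=100 5=101 6=110 2=010.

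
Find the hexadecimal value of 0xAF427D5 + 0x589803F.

0x107DA814

Add column by column in base 16, right to left:
  5+F = 4 carry 1
  D+3+1 = 1 carry 1
  7+0+1 = 8
  2+8 = A
  4+9 = D
  F+8 = 7 carry 1
  A+5+1 = 0 carry 1
  final carry 1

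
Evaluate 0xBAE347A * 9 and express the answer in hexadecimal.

0x691FD84A

Multiply each base-16 digit by 9, carrying:
  A×9 = 90 → write A carry 5
  7×9+5 = 68 → write 4 carry 4
  4×9+4 = 40 → write 8 carry 2
  3×9+2 = 29 → write D carry 1
  E×9+1 = 127 → write F carry 7
  A×9+7 = 97 → write 1 carry 6
  B×9+6 = 105 → write 9 carry 6
  remaining carry: 6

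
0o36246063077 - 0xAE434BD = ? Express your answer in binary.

0b11100111101101000011000110000010

0o36246063077 = 0b11110010100110000110011000111111 in binary.
0xAE434BD = 0b1010111001000011010010111101 in binary.
Subtract column by column in base 2:
  1-1 → 0
  1-0 → 1
  1-1 → 0
  1-1 → 0
  1-1 → 0
  1-1 → 0
  0-0 → 0
  0-1 → 1 (borrow)
  0-0-1 → 1 (borrow)
  1-0-1 → 0
  1-1 → 0
  0-0 → 0
  0-1 → 1 (borrow)
  1-1-1 → 1 (borrow)
  1-0-1 → 0
  0-0 → 0
  0-0 → 0
  0-0 → 0
  0-1 → 1 (borrow)
  1-0-1 → 0
  1-0 → 1
  0-1 → 1 (borrow)
  0-1-1 → 0 (borrow)
  1-1-1 → 1 (borrow)
  0-0-1 → 1 (borrow)
  1-1-1 → 1 (borrow)
  0-0-1 → 1 (borrow)
  0-1-1 → 0 (borrow)
  1-0-1 → 0
  1-0 → 1
  1-0 → 1
  1-0 → 1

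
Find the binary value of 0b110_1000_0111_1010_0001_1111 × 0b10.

Multiply each base-2 digit by 2, carrying:
  1×2 = 2 → write 0 carry 1
  1×2+1 = 3 → write 1 carry 1
  1×2+1 = 3 → write 1 carry 1
  1×2+1 = 3 → write 1 carry 1
  1×2+1 = 3 → write 1 carry 1
  0×2+1 = 1 → write 1
  0×2 = 0 → write 0
  0×2 = 0 → write 0
  0×2 = 0 → write 0
  1×2 = 2 → write 0 carry 1
  0×2+1 = 1 → write 1
  1×2 = 2 → write 0 carry 1
  1×2+1 = 3 → write 1 carry 1
  1×2+1 = 3 → write 1 carry 1
  1×2+1 = 3 → write 1 carry 1
  0×2+1 = 1 → write 1
  0×2 = 0 → write 0
  0×2 = 0 → write 0
  0×2 = 0 → write 0
  1×2 = 2 → write 0 carry 1
  0×2+1 = 1 → write 1
  1×2 = 2 → write 0 carry 1
  1×2+1 = 3 → write 1 carry 1
  remaining carry: 1

0b110100001111010000111110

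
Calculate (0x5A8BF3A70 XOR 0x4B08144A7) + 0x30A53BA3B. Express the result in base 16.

0x422923912

First 0x5A8BF3A70 XOR 0x4B08144A7 = 0x1183E7ED7.
Add column by column in base 16, right to left:
  7+B = 2 carry 1
  D+3+1 = 1 carry 1
  E+A+1 = 9 carry 1
  7+B+1 = 3 carry 1
  E+3+1 = 2 carry 1
  3+5+1 = 9
  8+A = 2 carry 1
  1+0+1 = 2
  1+3 = 4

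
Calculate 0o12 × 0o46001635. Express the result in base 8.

Multiply each base-8 digit by 10, carrying:
  5×10 = 50 → write 2 carry 6
  3×10+6 = 36 → write 4 carry 4
  6×10+4 = 64 → write 0 carry 8
  1×10+8 = 18 → write 2 carry 2
  0×10+2 = 2 → write 2
  0×10 = 0 → write 0
  6×10 = 60 → write 4 carry 7
  4×10+7 = 47 → write 7 carry 5
  remaining carry: 5

0o574022042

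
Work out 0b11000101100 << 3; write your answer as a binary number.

0b11000101100000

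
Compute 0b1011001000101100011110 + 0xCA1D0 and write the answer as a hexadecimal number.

0x392CEE

0b1011001000101100011110 = 0x2C8B1E in hexadecimal.
Add column by column in base 16, right to left:
  E+0 = E
  1+D = E
  B+1 = C
  8+A = 2 carry 1
  C+C+1 = 9 carry 1
  2+0+1 = 3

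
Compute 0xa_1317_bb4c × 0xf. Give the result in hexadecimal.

Multiply each base-16 digit by 15, carrying:
  c×15 = 180 → write 4 carry 11
  4×15+11 = 71 → write 7 carry 4
  b×15+4 = 169 → write 9 carry 10
  b×15+10 = 175 → write f carry 10
  7×15+10 = 115 → write 3 carry 7
  1×15+7 = 22 → write 6 carry 1
  3×15+1 = 46 → write e carry 2
  1×15+2 = 17 → write 1 carry 1
  a×15+1 = 151 → write 7 carry 9
  remaining carry: 9

0x971e63f974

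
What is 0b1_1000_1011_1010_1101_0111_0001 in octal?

0o142726561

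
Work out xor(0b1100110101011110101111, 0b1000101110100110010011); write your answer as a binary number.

XOR bit by bit (1 where the bits differ):
  1100110101011110101111
^ 1000101110100110010011
= 0100011011111000111100

0b0100011011111000111100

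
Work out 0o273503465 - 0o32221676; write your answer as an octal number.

Subtract column by column in base 8:
  5-6 → 7 (borrow)
  6-7-1 → 6 (borrow)
  4-6-1 → 5 (borrow)
  3-1-1 → 1
  0-2 → 6 (borrow)
  5-2-1 → 2
  3-2 → 1
  7-3 → 4
  2-0 → 2

0o241261567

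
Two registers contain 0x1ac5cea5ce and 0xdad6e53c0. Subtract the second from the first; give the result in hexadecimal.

Subtract column by column in base 16:
  e-0 → e
  c-c → 0
  5-3 → 2
  a-5 → 5
  e-e → 0
  c-6 → 6
  5-d → 8 (borrow)
  c-a-1 → 1
  a-d → d (borrow)
  1-0-1 → 0

0xd1860520e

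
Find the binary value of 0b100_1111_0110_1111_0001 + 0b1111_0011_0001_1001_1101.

0b101000010100010001110

Add column by column in base 2, right to left:
  1+1 = 0 carry 1
  0+0+1 = 1
  0+1 = 1
  0+1 = 1
  1+1 = 0 carry 1
  1+0+1 = 0 carry 1
  1+0+1 = 0 carry 1
  1+1+1 = 1 carry 1
  0+1+1 = 0 carry 1
  1+0+1 = 0 carry 1
  1+0+1 = 0 carry 1
  0+0+1 = 1
  1+1 = 0 carry 1
  1+1+1 = 1 carry 1
  1+0+1 = 0 carry 1
  1+0+1 = 0 carry 1
  0+1+1 = 0 carry 1
  0+1+1 = 0 carry 1
  1+1+1 = 1 carry 1
  0+1+1 = 0 carry 1
  final carry 1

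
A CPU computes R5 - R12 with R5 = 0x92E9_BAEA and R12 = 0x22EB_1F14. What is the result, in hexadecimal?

0x6FFE9BD6

Subtract column by column in base 16:
  A-4 → 6
  E-1 → D
  A-F → B (borrow)
  B-1-1 → 9
  9-B → E (borrow)
  E-E-1 → F (borrow)
  2-2-1 → F (borrow)
  9-2-1 → 6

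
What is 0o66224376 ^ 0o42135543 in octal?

0o24311635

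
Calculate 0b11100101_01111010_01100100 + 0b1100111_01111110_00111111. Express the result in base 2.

0b1010011001111100010100011

Add column by column in base 2, right to left:
  0+1 = 1
  0+1 = 1
  1+1 = 0 carry 1
  0+1+1 = 0 carry 1
  0+1+1 = 0 carry 1
  1+1+1 = 1 carry 1
  1+0+1 = 0 carry 1
  0+0+1 = 1
  0+0 = 0
  1+1 = 0 carry 1
  0+1+1 = 0 carry 1
  1+1+1 = 1 carry 1
  1+1+1 = 1 carry 1
  1+1+1 = 1 carry 1
  1+1+1 = 1 carry 1
  0+0+1 = 1
  1+1 = 0 carry 1
  0+1+1 = 0 carry 1
  1+1+1 = 1 carry 1
  0+0+1 = 1
  0+0 = 0
  1+1 = 0 carry 1
  1+1+1 = 1 carry 1
  1+0+1 = 0 carry 1
  final carry 1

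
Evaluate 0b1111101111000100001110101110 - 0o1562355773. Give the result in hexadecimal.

0b1111101111000100001110101110 = 0xFBC43AE in hexadecimal.
0o1562355773 = 0xDC9DBFB in hexadecimal.
Subtract column by column in base 16:
  E-B → 3
  A-F → B (borrow)
  3-B-1 → 7 (borrow)
  4-D-1 → 6 (borrow)
  C-9-1 → 2
  B-C → F (borrow)
  F-D-1 → 1

0x1F267B3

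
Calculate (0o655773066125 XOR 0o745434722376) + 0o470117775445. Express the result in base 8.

First 0o655773066125 XOR 0o745434722376 = 0o110347744253.
Add column by column in base 8, right to left:
  3+5 = 0 carry 1
  5+4+1 = 2 carry 1
  2+4+1 = 7
  4+5 = 1 carry 1
  4+7+1 = 4 carry 1
  7+7+1 = 7 carry 1
  7+7+1 = 7 carry 1
  4+1+1 = 6
  3+1 = 4
  0+0 = 0
  1+7 = 0 carry 1
  1+4+1 = 6

0o600467741720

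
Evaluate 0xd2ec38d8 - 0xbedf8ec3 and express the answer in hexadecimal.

0x140caa15

Subtract column by column in base 16:
  8-3 → 5
  d-c → 1
  8-e → a (borrow)
  3-8-1 → a (borrow)
  c-f-1 → c (borrow)
  e-d-1 → 0
  2-e → 4 (borrow)
  d-b-1 → 1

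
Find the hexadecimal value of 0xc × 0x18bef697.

0x128f38f14

Multiply each base-16 digit by 12, carrying:
  7×12 = 84 → write 4 carry 5
  9×12+5 = 113 → write 1 carry 7
  6×12+7 = 79 → write f carry 4
  f×12+4 = 184 → write 8 carry 11
  e×12+11 = 179 → write 3 carry 11
  b×12+11 = 143 → write f carry 8
  8×12+8 = 104 → write 8 carry 6
  1×12+6 = 18 → write 2 carry 1
  remaining carry: 1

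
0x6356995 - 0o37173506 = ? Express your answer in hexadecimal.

0x5B8724F

0o37173506 = 0x7CF746 in hexadecimal.
Subtract column by column in base 16:
  5-6 → F (borrow)
  9-4-1 → 4
  9-7 → 2
  6-F → 7 (borrow)
  5-C-1 → 8 (borrow)
  3-7-1 → B (borrow)
  6-0-1 → 5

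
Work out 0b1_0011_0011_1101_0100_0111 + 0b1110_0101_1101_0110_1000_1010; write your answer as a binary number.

0b111110010001001111010001

Add column by column in base 2, right to left:
  1+0 = 1
  1+1 = 0 carry 1
  1+0+1 = 0 carry 1
  0+1+1 = 0 carry 1
  0+0+1 = 1
  0+0 = 0
  1+0 = 1
  0+1 = 1
  1+0 = 1
  0+1 = 1
  1+1 = 0 carry 1
  1+0+1 = 0 carry 1
  1+1+1 = 1 carry 1
  1+0+1 = 0 carry 1
  0+1+1 = 0 carry 1
  0+1+1 = 0 carry 1
  1+1+1 = 1 carry 1
  1+0+1 = 0 carry 1
  0+1+1 = 0 carry 1
  0+0+1 = 1
  1+0 = 1
  0+1 = 1
  0+1 = 1
  0+1 = 1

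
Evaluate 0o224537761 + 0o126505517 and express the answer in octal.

Add column by column in base 8, right to left:
  1+7 = 0 carry 1
  6+1+1 = 0 carry 1
  7+5+1 = 5 carry 1
  7+5+1 = 5 carry 1
  3+0+1 = 4
  5+5 = 2 carry 1
  4+6+1 = 3 carry 1
  2+2+1 = 5
  2+1 = 3

0o353245500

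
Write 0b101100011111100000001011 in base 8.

0o54374013

Group the bits in threes: 101 100 011 111 100 000 001 011 → 54374013.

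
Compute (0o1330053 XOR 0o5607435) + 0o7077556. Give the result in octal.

0o13637244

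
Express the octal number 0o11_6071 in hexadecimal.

Each octal digit is 3 bits: 1=001 1=001 6=110 0=000 7=111 1=001.
Group the bits into nibbles: 1001 1100 0011 1001 → 9c39.

0x9c39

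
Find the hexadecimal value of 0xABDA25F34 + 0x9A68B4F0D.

0x14642DAE41

Add column by column in base 16, right to left:
  4+D = 1 carry 1
  3+0+1 = 4
  F+F = E carry 1
  5+4+1 = A
  2+B = D
  A+8 = 2 carry 1
  D+6+1 = 4 carry 1
  B+A+1 = 6 carry 1
  A+9+1 = 4 carry 1
  final carry 1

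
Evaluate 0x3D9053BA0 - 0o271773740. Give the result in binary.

0b1111010110000111010100001111000000

0x3D9053BA0 = 0b1111011001000001010011101110100000 in binary.
0o271773740 = 0b10111001111111011111100000 in binary.
Subtract column by column in base 2:
  0-0 → 0
  0-0 → 0
  0-0 → 0
  0-0 → 0
  0-0 → 0
  1-1 → 0
  0-1 → 1 (borrow)
  1-1-1 → 1 (borrow)
  1-1-1 → 1 (borrow)
  1-1-1 → 1 (borrow)
  0-1-1 → 0 (borrow)
  1-0-1 → 0
  1-1 → 0
  1-1 → 0
  0-1 → 1 (borrow)
  0-1-1 → 0 (borrow)
  1-1-1 → 1 (borrow)
  0-1-1 → 0 (borrow)
  1-1-1 → 1 (borrow)
  0-0-1 → 1 (borrow)
  0-0-1 → 1 (borrow)
  0-1-1 → 0 (borrow)
  0-1-1 → 0 (borrow)
  0-1-1 → 0 (borrow)
  1-0-1 → 0
  0-1 → 1 (borrow)
  0-0-1 → 1 (borrow)
  1-0-1 → 0
  1-0 → 1
  0-0 → 0
  1-0 → 1
  1-0 → 1
  1-0 → 1
  1-0 → 1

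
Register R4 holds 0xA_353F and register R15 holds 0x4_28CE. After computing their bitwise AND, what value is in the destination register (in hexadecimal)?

AND each hex digit independently (no carries):
  A&4=0, 3&2=2, 5&8=0, 3&C=0, F&E=E

0x0200E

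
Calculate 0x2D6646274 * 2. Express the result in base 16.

Multiply each base-16 digit by 2, carrying:
  4×2 = 8 → write 8
  7×2 = 14 → write E
  2×2 = 4 → write 4
  6×2 = 12 → write C
  4×2 = 8 → write 8
  6×2 = 12 → write C
  6×2 = 12 → write C
  D×2 = 26 → write A carry 1
  2×2+1 = 5 → write 5

0x5ACC8C4E8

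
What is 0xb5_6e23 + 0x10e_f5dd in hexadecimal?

0x1c46400

Add column by column in base 16, right to left:
  3+d = 0 carry 1
  2+d+1 = 0 carry 1
  e+5+1 = 4 carry 1
  6+f+1 = 6 carry 1
  5+e+1 = 4 carry 1
  b+0+1 = c
  0+1 = 1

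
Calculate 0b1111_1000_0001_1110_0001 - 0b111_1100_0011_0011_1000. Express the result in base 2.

0b1111011111010101001

Subtract column by column in base 2:
  1-0 → 1
  0-0 → 0
  0-0 → 0
  0-1 → 1 (borrow)
  0-1-1 → 0 (borrow)
  1-1-1 → 1 (borrow)
  1-0-1 → 0
  1-0 → 1
  1-1 → 0
  0-1 → 1 (borrow)
  0-0-1 → 1 (borrow)
  0-0-1 → 1 (borrow)
  0-0-1 → 1 (borrow)
  0-0-1 → 1 (borrow)
  0-1-1 → 0 (borrow)
  1-1-1 → 1 (borrow)
  1-1-1 → 1 (borrow)
  1-1-1 → 1 (borrow)
  1-1-1 → 1 (borrow)
  1-0-1 → 0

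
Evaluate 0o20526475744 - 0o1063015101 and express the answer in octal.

Subtract column by column in base 8:
  4-1 → 3
  4-0 → 4
  7-1 → 6
  5-5 → 0
  7-1 → 6
  4-0 → 4
  6-3 → 3
  2-6 → 4 (borrow)
  5-0-1 → 4
  0-1 → 7 (borrow)
  2-0-1 → 1

0o17443460643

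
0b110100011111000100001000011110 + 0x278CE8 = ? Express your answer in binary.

0b110100101000111100111100000110

0x278CE8 = 0b1001111000110011101000 in binary.
Add column by column in base 2, right to left:
  0+0 = 0
  1+0 = 1
  1+0 = 1
  1+1 = 0 carry 1
  1+0+1 = 0 carry 1
  0+1+1 = 0 carry 1
  0+1+1 = 0 carry 1
  0+1+1 = 0 carry 1
  0+0+1 = 1
  1+0 = 1
  0+1 = 1
  0+1 = 1
  0+0 = 0
  0+0 = 0
  1+0 = 1
  0+1 = 1
  0+1 = 1
  0+1 = 1
  1+1 = 0 carry 1
  1+0+1 = 0 carry 1
  1+0+1 = 0 carry 1
  1+1+1 = 1 carry 1
  1+0+1 = 0 carry 1
  0+0+1 = 1
  0+0 = 0
  0+0 = 0
  1+0 = 1
  0+0 = 0
  1+0 = 1
  1+0 = 1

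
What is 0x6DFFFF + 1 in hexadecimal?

0x6E0000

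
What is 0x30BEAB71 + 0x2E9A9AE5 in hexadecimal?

0x5F594656

Add column by column in base 16, right to left:
  1+5 = 6
  7+E = 5 carry 1
  B+A+1 = 6 carry 1
  A+9+1 = 4 carry 1
  E+A+1 = 9 carry 1
  B+9+1 = 5 carry 1
  0+E+1 = F
  3+2 = 5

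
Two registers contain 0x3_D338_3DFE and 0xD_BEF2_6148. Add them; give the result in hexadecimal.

0x11922A9F46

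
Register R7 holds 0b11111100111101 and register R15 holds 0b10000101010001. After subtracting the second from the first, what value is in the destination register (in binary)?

0b1110111101100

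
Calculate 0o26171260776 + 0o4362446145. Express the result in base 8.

0o32553727143

Add column by column in base 8, right to left:
  6+5 = 3 carry 1
  7+4+1 = 4 carry 1
  7+1+1 = 1 carry 1
  0+6+1 = 7
  6+4 = 2 carry 1
  2+4+1 = 7
  1+2 = 3
  7+6 = 5 carry 1
  1+3+1 = 5
  6+4 = 2 carry 1
  2+0+1 = 3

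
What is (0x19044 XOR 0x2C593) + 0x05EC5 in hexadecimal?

0x3B49C

First 0x19044 XOR 0x2C593 = 0x355D7.
Add column by column in base 16, right to left:
  7+5 = C
  D+C = 9 carry 1
  5+E+1 = 4 carry 1
  5+5+1 = B
  3+0 = 3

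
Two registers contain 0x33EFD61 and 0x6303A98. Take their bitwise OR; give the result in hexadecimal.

OR each hex digit independently (no carries):
  3|6=7, 3|3=3, E|0=E, F|3=F, D|A=F, 6|9=F, 1|8=9

0x73EFFF9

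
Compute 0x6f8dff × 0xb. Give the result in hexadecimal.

0x4cb19f5

Multiply each base-16 digit by 11, carrying:
  f×11 = 165 → write 5 carry 10
  f×11+10 = 175 → write f carry 10
  d×11+10 = 153 → write 9 carry 9
  8×11+9 = 97 → write 1 carry 6
  f×11+6 = 171 → write b carry 10
  6×11+10 = 76 → write c carry 4
  remaining carry: 4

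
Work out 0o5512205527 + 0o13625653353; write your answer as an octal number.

0o21340061102

Add column by column in base 8, right to left:
  7+3 = 2 carry 1
  2+5+1 = 0 carry 1
  5+3+1 = 1 carry 1
  5+3+1 = 1 carry 1
  0+5+1 = 6
  2+6 = 0 carry 1
  2+5+1 = 0 carry 1
  1+2+1 = 4
  5+6 = 3 carry 1
  5+3+1 = 1 carry 1
  0+1+1 = 2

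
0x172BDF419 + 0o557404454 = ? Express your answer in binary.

0x172BDF419 = 0b101110010101111011111010000011001 in binary.
0o557404454 = 0b101101111100000100100101100 in binary.
Add column by column in base 2, right to left:
  1+0 = 1
  0+0 = 0
  0+1 = 1
  1+1 = 0 carry 1
  1+0+1 = 0 carry 1
  0+1+1 = 0 carry 1
  0+0+1 = 1
  0+0 = 0
  0+1 = 1
  0+0 = 0
  1+0 = 1
  0+1 = 1
  1+0 = 1
  1+0 = 1
  1+0 = 1
  1+0 = 1
  1+0 = 1
  0+1 = 1
  1+1 = 0 carry 1
  1+1+1 = 1 carry 1
  1+1+1 = 1 carry 1
  1+1+1 = 1 carry 1
  0+0+1 = 1
  1+1 = 0 carry 1
  0+1+1 = 0 carry 1
  1+0+1 = 0 carry 1
  0+1+1 = 0 carry 1
  0+0+1 = 1
  1+0 = 1
  1+0 = 1
  1+0 = 1
  0+0 = 0
  1+0 = 1

0b101111000011110111111110101000101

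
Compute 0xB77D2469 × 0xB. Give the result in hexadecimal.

0x7E2609083

Multiply each base-16 digit by 11, carrying:
  9×11 = 99 → write 3 carry 6
  6×11+6 = 72 → write 8 carry 4
  4×11+4 = 48 → write 0 carry 3
  2×11+3 = 25 → write 9 carry 1
  D×11+1 = 144 → write 0 carry 9
  7×11+9 = 86 → write 6 carry 5
  7×11+5 = 82 → write 2 carry 5
  B×11+5 = 126 → write E carry 7
  remaining carry: 7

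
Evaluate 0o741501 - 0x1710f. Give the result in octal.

0x1710f = 0o270417 in octal.
Subtract column by column in base 8:
  1-7 → 2 (borrow)
  0-1-1 → 6 (borrow)
  5-4-1 → 0
  1-0 → 1
  4-7 → 5 (borrow)
  7-2-1 → 4

0o451062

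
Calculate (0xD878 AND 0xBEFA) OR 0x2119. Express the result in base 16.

0xD878 AND 0xBEFA = 0x9878.
Then OR with 0x2119.

0xB979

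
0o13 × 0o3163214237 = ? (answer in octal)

0o43364007325

Multiply each base-8 digit by 11, carrying:
  7×11 = 77 → write 5 carry 9
  3×11+9 = 42 → write 2 carry 5
  2×11+5 = 27 → write 3 carry 3
  4×11+3 = 47 → write 7 carry 5
  1×11+5 = 16 → write 0 carry 2
  2×11+2 = 24 → write 0 carry 3
  3×11+3 = 36 → write 4 carry 4
  6×11+4 = 70 → write 6 carry 8
  1×11+8 = 19 → write 3 carry 2
  3×11+2 = 35 → write 3 carry 4
  remaining carry: 4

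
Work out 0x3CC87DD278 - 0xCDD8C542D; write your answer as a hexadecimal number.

0x2FEAF17E4B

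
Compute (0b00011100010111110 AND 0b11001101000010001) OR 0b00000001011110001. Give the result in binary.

0b00011100010111110 AND 0b11001101000010001 = 0b00001100000010000.
Then OR with 0b00000001011110001.

0b1101011110001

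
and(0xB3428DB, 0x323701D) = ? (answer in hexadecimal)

0x3202019

AND each hex digit independently (no carries):
  B&3=3, 3&2=2, 4&3=0, 2&7=2, 8&0=0, D&1=1, B&D=9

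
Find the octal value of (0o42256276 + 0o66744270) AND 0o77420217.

0o31020006

Add column by column in base 8, right to left:
  6+0 = 6
  7+7 = 6 carry 1
  2+2+1 = 5
  6+4 = 2 carry 1
  5+4+1 = 2 carry 1
  2+7+1 = 2 carry 1
  2+6+1 = 1 carry 1
  4+6+1 = 3 carry 1
  final carry 1
Sum = 0o131222566; now AND with 0o77420217:
  1&0=0, 3&7=3, 1&7=1, 2&4=0, 2&2=2, 2&0=0, 5&2=0, 6&1=0, 6&7=6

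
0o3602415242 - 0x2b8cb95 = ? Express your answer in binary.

0b11011010100010100111100001101

0o3602415242 = 0b11110000010100001101010100010 in binary.
0x2b8cb95 = 0b10101110001100101110010101 in binary.
Subtract column by column in base 2:
  0-1 → 1 (borrow)
  1-0-1 → 0
  0-1 → 1 (borrow)
  0-0-1 → 1 (borrow)
  0-1-1 → 0 (borrow)
  1-0-1 → 0
  0-0 → 0
  1-1 → 0
  0-1 → 1 (borrow)
  1-1-1 → 1 (borrow)
  0-0-1 → 1 (borrow)
  1-1-1 → 1 (borrow)
  1-0-1 → 0
  0-0 → 0
  0-1 → 1 (borrow)
  0-1-1 → 0 (borrow)
  0-0-1 → 1 (borrow)
  1-0-1 → 0
  0-0 → 0
  1-1 → 0
  0-1 → 1 (borrow)
  0-1-1 → 0 (borrow)
  0-0-1 → 1 (borrow)
  0-1-1 → 0 (borrow)
  0-0-1 → 1 (borrow)
  1-1-1 → 1 (borrow)
  1-0-1 → 0
  1-0 → 1
  1-0 → 1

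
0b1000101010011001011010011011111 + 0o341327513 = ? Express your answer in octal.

0o11064462052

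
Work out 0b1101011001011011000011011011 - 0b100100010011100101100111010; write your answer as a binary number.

Subtract column by column in base 2:
  1-0 → 1
  1-1 → 0
  0-0 → 0
  1-1 → 0
  1-1 → 0
  0-1 → 1 (borrow)
  1-0-1 → 0
  1-0 → 1
  0-1 → 1 (borrow)
  0-1-1 → 0 (borrow)
  0-0-1 → 1 (borrow)
  0-1-1 → 0 (borrow)
  1-0-1 → 0
  1-0 → 1
  0-1 → 1 (borrow)
  1-1-1 → 1 (borrow)
  1-1-1 → 1 (borrow)
  0-0-1 → 1 (borrow)
  1-0-1 → 0
  0-1 → 1 (borrow)
  0-0-1 → 1 (borrow)
  1-0-1 → 0
  1-0 → 1
  0-1 → 1 (borrow)
  1-0-1 → 0
  0-0 → 0
  1-1 → 0
  1-0 → 1

0b1000110110111110010110100001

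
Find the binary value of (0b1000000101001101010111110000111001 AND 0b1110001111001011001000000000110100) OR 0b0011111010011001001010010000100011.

0b1000000101001101010111110000111001 AND 0b1110001111001011001000000000110100 = 0b1000000101001001000000000000110000.
Then OR with 0b0011111010011001001010010000100011.

0b1011111111011001001010010000110011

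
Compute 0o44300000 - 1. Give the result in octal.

The trailing 5 digits are 0, so subtracting 1 borrows through: they become 7 and the next digit up decrements.

0o44277777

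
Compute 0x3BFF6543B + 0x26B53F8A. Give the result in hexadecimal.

0x3E6AB93C5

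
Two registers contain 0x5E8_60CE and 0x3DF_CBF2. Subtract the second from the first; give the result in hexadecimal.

0x20894DC

Subtract column by column in base 16:
  E-2 → C
  C-F → D (borrow)
  0-B-1 → 4 (borrow)
  6-C-1 → 9 (borrow)
  8-F-1 → 8 (borrow)
  E-D-1 → 0
  5-3 → 2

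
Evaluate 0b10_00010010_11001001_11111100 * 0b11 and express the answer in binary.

0b110001110000101110111110100

Multiply each base-2 digit by 3, carrying:
  0×3 = 0 → write 0
  0×3 = 0 → write 0
  1×3 = 3 → write 1 carry 1
  1×3+1 = 4 → write 0 carry 2
  1×3+2 = 5 → write 1 carry 2
  1×3+2 = 5 → write 1 carry 2
  1×3+2 = 5 → write 1 carry 2
  1×3+2 = 5 → write 1 carry 2
  1×3+2 = 5 → write 1 carry 2
  0×3+2 = 2 → write 0 carry 1
  0×3+1 = 1 → write 1
  1×3 = 3 → write 1 carry 1
  0×3+1 = 1 → write 1
  0×3 = 0 → write 0
  1×3 = 3 → write 1 carry 1
  1×3+1 = 4 → write 0 carry 2
  0×3+2 = 2 → write 0 carry 1
  1×3+1 = 4 → write 0 carry 2
  0×3+2 = 2 → write 0 carry 1
  0×3+1 = 1 → write 1
  1×3 = 3 → write 1 carry 1
  0×3+1 = 1 → write 1
  0×3 = 0 → write 0
  0×3 = 0 → write 0
  0×3 = 0 → write 0
  1×3 = 3 → write 1 carry 1
  remaining carry: 1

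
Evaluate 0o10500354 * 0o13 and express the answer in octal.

0o136705044

Multiply each base-8 digit by 11, carrying:
  4×11 = 44 → write 4 carry 5
  5×11+5 = 60 → write 4 carry 7
  3×11+7 = 40 → write 0 carry 5
  0×11+5 = 5 → write 5
  0×11 = 0 → write 0
  5×11 = 55 → write 7 carry 6
  0×11+6 = 6 → write 6
  1×11 = 11 → write 3 carry 1
  remaining carry: 1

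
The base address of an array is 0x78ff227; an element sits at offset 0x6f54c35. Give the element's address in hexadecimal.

0xe853e5c

Add column by column in base 16, right to left:
  7+5 = c
  2+3 = 5
  2+c = e
  f+4 = 3 carry 1
  f+5+1 = 5 carry 1
  8+f+1 = 8 carry 1
  7+6+1 = e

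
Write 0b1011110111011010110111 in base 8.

0o13673267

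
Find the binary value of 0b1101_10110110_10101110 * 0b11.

0b1010010010010000001010

Multiply each base-2 digit by 3, carrying:
  0×3 = 0 → write 0
  1×3 = 3 → write 1 carry 1
  1×3+1 = 4 → write 0 carry 2
  1×3+2 = 5 → write 1 carry 2
  0×3+2 = 2 → write 0 carry 1
  1×3+1 = 4 → write 0 carry 2
  0×3+2 = 2 → write 0 carry 1
  1×3+1 = 4 → write 0 carry 2
  0×3+2 = 2 → write 0 carry 1
  1×3+1 = 4 → write 0 carry 2
  1×3+2 = 5 → write 1 carry 2
  0×3+2 = 2 → write 0 carry 1
  1×3+1 = 4 → write 0 carry 2
  1×3+2 = 5 → write 1 carry 2
  0×3+2 = 2 → write 0 carry 1
  1×3+1 = 4 → write 0 carry 2
  1×3+2 = 5 → write 1 carry 2
  0×3+2 = 2 → write 0 carry 1
  1×3+1 = 4 → write 0 carry 2
  1×3+2 = 5 → write 1 carry 2
  remaining carry: 10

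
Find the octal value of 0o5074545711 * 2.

Multiply each base-8 digit by 2, carrying:
  1×2 = 2 → write 2
  1×2 = 2 → write 2
  7×2 = 14 → write 6 carry 1
  5×2+1 = 11 → write 3 carry 1
  4×2+1 = 9 → write 1 carry 1
  5×2+1 = 11 → write 3 carry 1
  4×2+1 = 9 → write 1 carry 1
  7×2+1 = 15 → write 7 carry 1
  0×2+1 = 1 → write 1
  5×2 = 10 → write 2 carry 1
  remaining carry: 1

0o12171313622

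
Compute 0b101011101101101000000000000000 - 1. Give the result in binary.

The trailing 15 digits are 0, so subtracting 1 borrows through: they become 1 and the next digit up decrements.

0b101011101101100111111111111111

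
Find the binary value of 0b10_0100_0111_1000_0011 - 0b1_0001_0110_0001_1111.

0b10011000101100100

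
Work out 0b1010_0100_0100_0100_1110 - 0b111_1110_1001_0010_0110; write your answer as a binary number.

0b100101101100101000

Subtract column by column in base 2:
  0-0 → 0
  1-1 → 0
  1-1 → 0
  1-0 → 1
  0-0 → 0
  0-1 → 1 (borrow)
  1-0-1 → 0
  0-0 → 0
  0-1 → 1 (borrow)
  0-0-1 → 1 (borrow)
  1-0-1 → 0
  0-1 → 1 (borrow)
  0-0-1 → 1 (borrow)
  0-1-1 → 0 (borrow)
  1-1-1 → 1 (borrow)
  0-1-1 → 0 (borrow)
  0-1-1 → 0 (borrow)
  1-1-1 → 1 (borrow)
  0-1-1 → 0 (borrow)
  1-0-1 → 0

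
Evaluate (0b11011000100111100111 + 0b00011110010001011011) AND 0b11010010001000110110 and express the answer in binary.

0b11010010001000000010

Add column by column in base 2, right to left:
  1+1 = 0 carry 1
  1+1+1 = 1 carry 1
  1+0+1 = 0 carry 1
  0+1+1 = 0 carry 1
  0+1+1 = 0 carry 1
  1+0+1 = 0 carry 1
  1+1+1 = 1 carry 1
  1+0+1 = 0 carry 1
  1+0+1 = 0 carry 1
  0+0+1 = 1
  0+1 = 1
  1+0 = 1
  0+0 = 0
  0+1 = 1
  0+1 = 1
  1+1 = 0 carry 1
  1+1+1 = 1 carry 1
  0+0+1 = 1
  1+0 = 1
  1+0 = 1
Sum = 0b11110110111001000010; now AND with 0b11010010001000110110:
  11110110111001000010
& 11010010001000110110
= 11010010001000000010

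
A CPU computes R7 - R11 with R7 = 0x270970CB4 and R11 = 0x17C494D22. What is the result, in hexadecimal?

Subtract column by column in base 16:
  4-2 → 2
  B-2 → 9
  C-D → F (borrow)
  0-4-1 → B (borrow)
  7-9-1 → D (borrow)
  9-4-1 → 4
  0-C → 4 (borrow)
  7-7-1 → F (borrow)
  2-1-1 → 0

0xF44DBF92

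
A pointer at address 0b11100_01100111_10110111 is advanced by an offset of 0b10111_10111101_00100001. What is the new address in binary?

Add column by column in base 2, right to left:
  1+1 = 0 carry 1
  1+0+1 = 0 carry 1
  1+0+1 = 0 carry 1
  0+0+1 = 1
  1+0 = 1
  1+1 = 0 carry 1
  0+0+1 = 1
  1+0 = 1
  1+1 = 0 carry 1
  1+0+1 = 0 carry 1
  1+1+1 = 1 carry 1
  0+1+1 = 0 carry 1
  0+1+1 = 0 carry 1
  1+1+1 = 1 carry 1
  1+0+1 = 0 carry 1
  0+1+1 = 0 carry 1
  0+1+1 = 0 carry 1
  0+1+1 = 0 carry 1
  1+1+1 = 1 carry 1
  1+0+1 = 0 carry 1
  1+1+1 = 1 carry 1
  final carry 1

0b1101000010010011011000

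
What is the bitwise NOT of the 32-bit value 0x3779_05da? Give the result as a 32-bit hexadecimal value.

Each hex digit d becomes f−d:
  3→c, 7→8, 7→8, 9→6, 0→f, 5→a, d→2, a→5

0xc886fa25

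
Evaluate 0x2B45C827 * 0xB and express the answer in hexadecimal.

0x1DBFF99AD

Multiply each base-16 digit by 11, carrying:
  7×11 = 77 → write D carry 4
  2×11+4 = 26 → write A carry 1
  8×11+1 = 89 → write 9 carry 5
  C×11+5 = 137 → write 9 carry 8
  5×11+8 = 63 → write F carry 3
  4×11+3 = 47 → write F carry 2
  B×11+2 = 123 → write B carry 7
  2×11+7 = 29 → write D carry 1
  remaining carry: 1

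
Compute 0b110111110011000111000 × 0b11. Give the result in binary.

0b10100111011001010101000

Multiply each base-2 digit by 3, carrying:
  0×3 = 0 → write 0
  0×3 = 0 → write 0
  0×3 = 0 → write 0
  1×3 = 3 → write 1 carry 1
  1×3+1 = 4 → write 0 carry 2
  1×3+2 = 5 → write 1 carry 2
  0×3+2 = 2 → write 0 carry 1
  0×3+1 = 1 → write 1
  0×3 = 0 → write 0
  1×3 = 3 → write 1 carry 1
  1×3+1 = 4 → write 0 carry 2
  0×3+2 = 2 → write 0 carry 1
  0×3+1 = 1 → write 1
  1×3 = 3 → write 1 carry 1
  1×3+1 = 4 → write 0 carry 2
  1×3+2 = 5 → write 1 carry 2
  1×3+2 = 5 → write 1 carry 2
  1×3+2 = 5 → write 1 carry 2
  0×3+2 = 2 → write 0 carry 1
  1×3+1 = 4 → write 0 carry 2
  1×3+2 = 5 → write 1 carry 2
  remaining carry: 10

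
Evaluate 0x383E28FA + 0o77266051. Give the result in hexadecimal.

0x393B9523

0o77266051 = 0xFD6C29 in hexadecimal.
Add column by column in base 16, right to left:
  A+9 = 3 carry 1
  F+2+1 = 2 carry 1
  8+C+1 = 5 carry 1
  2+6+1 = 9
  E+D = B carry 1
  3+F+1 = 3 carry 1
  8+0+1 = 9
  3+0 = 3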